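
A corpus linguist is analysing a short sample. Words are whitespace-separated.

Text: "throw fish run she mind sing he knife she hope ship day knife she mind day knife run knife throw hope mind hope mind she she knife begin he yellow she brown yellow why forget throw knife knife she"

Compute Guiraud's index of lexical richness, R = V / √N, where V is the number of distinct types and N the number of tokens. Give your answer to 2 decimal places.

N = 39, V = 16.
√N = 6.244998
R = 16 / 6.244998 = 2.56

2.56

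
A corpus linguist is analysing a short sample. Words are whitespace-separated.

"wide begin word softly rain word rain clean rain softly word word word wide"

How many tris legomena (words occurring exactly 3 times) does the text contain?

Frequencies: word:5, rain:3, wide:2, softly:2, begin:1, clean:1
Words with frequency 3: rain

1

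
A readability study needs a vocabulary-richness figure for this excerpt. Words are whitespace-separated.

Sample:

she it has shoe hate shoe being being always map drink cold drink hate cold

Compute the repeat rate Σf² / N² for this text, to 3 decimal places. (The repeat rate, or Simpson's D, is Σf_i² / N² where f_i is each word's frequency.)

0.111

Frequencies: shoe:2, hate:2, being:2, drink:2, cold:2, she:1, it:1, has:1, always:1, map:1
Σf² = 25; N² = 225
Repeat rate = 25 / 225 = 0.111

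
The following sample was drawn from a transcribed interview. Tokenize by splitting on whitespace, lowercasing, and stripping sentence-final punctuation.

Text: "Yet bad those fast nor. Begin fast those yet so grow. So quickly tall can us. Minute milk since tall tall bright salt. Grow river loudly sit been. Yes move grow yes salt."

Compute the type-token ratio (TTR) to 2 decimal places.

0.70

N = 33 tokens, V = 23 types.
TTR = V / N = 23 / 33 = 0.70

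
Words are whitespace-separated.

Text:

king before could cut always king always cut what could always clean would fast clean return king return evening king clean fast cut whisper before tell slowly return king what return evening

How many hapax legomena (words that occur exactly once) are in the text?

Frequencies: king:5, return:4, cut:3, always:3, clean:3, before:2, could:2, what:2, fast:2, evening:2, would:1, whisper:1, tell:1, slowly:1
Hapax (freq=1): slowly, tell, whisper, would

4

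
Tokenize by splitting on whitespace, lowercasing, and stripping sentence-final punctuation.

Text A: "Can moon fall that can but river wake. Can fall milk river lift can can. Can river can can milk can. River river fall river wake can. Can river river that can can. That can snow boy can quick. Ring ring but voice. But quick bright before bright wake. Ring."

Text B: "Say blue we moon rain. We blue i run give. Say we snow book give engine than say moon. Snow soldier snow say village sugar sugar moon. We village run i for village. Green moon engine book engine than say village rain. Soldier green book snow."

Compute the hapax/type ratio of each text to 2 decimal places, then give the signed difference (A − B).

0.32

A: hapax=6, V=16, ratio=0.38
B: hapax=1, V=17, ratio=0.06
Difference = 0.38 − 0.06 = 0.32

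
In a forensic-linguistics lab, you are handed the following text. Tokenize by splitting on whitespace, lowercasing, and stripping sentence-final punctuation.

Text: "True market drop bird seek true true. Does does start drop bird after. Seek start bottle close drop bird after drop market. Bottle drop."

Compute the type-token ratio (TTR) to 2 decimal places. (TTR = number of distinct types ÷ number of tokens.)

N = 24 tokens, V = 10 types.
TTR = V / N = 10 / 24 = 0.42

0.42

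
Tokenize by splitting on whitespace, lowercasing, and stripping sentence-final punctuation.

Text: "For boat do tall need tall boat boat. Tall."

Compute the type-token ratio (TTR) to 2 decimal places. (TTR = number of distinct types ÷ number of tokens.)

0.56

N = 9 tokens, V = 5 types.
TTR = V / N = 5 / 9 = 0.56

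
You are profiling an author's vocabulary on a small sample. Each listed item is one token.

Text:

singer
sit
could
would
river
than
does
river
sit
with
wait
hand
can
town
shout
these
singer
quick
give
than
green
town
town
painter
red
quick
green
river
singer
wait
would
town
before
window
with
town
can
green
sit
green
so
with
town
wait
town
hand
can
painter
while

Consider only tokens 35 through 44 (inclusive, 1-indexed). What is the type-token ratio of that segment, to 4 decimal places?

Segment tokens 35–44: with, town, can, green, sit, green, so, with, town, wait
Segment N = 10, segment V = 7.
TTR = 7 / 10 = 0.7000

0.7000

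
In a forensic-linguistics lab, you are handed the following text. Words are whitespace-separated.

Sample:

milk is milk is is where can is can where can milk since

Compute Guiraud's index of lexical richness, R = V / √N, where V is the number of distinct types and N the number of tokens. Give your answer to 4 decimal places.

N = 13, V = 5.
√N = 3.605551
R = 5 / 3.605551 = 1.3868

1.3868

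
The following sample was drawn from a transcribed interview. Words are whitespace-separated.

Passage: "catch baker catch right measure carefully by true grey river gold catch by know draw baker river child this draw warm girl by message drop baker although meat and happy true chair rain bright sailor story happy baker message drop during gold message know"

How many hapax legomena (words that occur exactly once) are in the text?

Frequencies: baker:4, catch:3, by:3, message:3, true:2, river:2, gold:2, know:2, draw:2, drop:2, happy:2, right:1, measure:1, carefully:1, grey:1, child:1, this:1, warm:1, girl:1, although:1, … (8 more, each freq 1)
Hapax (freq=1): although, and, bright, carefully, chair, child, during, girl, grey, measure, meat, rain, right, sailor, story, this, warm

17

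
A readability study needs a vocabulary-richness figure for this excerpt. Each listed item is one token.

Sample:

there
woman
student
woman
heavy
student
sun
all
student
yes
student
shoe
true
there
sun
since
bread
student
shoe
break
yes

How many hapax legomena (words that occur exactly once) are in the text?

Frequencies: student:5, there:2, woman:2, sun:2, yes:2, shoe:2, heavy:1, all:1, true:1, since:1, bread:1, break:1
Hapax (freq=1): all, bread, break, heavy, since, true

6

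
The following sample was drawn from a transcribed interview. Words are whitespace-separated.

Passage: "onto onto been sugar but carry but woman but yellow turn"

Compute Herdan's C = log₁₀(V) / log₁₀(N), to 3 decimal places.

0.867

N = 11, V = 8.
log₁₀(V) = 0.903090, log₁₀(N) = 1.041393
C = 0.903090 / 1.041393 = 0.867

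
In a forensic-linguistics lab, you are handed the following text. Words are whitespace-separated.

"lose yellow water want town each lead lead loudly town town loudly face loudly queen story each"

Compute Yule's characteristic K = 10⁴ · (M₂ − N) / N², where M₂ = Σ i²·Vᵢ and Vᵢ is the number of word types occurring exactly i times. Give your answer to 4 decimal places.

553.6332

Frequencies: town:3, loudly:3, each:2, lead:2, lose:1, yellow:1, water:1, want:1, face:1, queen:1, story:1
N = 17. Frequency spectrum: V_1=7, V_2=2, V_3=2
M₂ = 1²·7 + 2²·2 + 3²·2 = 33
K = 10000 × (33 − 17) / 17² = 553.6332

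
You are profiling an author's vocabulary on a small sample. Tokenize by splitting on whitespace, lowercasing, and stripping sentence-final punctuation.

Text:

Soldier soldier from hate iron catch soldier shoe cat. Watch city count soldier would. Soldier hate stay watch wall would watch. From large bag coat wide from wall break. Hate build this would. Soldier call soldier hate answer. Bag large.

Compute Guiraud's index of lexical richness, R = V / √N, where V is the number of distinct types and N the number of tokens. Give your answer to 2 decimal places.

N = 40, V = 22.
√N = 6.324555
R = 22 / 6.324555 = 3.48

3.48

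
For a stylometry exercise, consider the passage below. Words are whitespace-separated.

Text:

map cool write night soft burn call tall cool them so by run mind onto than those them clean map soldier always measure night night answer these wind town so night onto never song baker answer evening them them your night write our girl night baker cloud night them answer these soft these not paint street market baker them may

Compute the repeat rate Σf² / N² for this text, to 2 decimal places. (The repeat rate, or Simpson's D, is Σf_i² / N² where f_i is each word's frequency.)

0.05

Frequencies: night:7, them:6, answer:3, these:3, baker:3, map:2, cool:2, write:2, soft:2, so:2, onto:2, burn:1, call:1, tall:1, by:1, run:1, mind:1, than:1, those:1, clean:1, … (17 more, each freq 1)
Σf² = 162; N² = 3600
Repeat rate = 162 / 3600 = 0.05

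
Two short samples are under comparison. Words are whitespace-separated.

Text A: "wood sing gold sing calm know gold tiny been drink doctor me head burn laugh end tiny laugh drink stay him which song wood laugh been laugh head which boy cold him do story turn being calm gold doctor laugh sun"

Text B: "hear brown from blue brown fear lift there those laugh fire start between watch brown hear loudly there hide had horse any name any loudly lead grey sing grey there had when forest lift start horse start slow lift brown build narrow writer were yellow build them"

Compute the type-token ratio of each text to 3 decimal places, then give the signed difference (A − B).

-0.050

TTR(A) = 25/41 = 0.610
TTR(B) = 31/47 = 0.660
Difference = 0.610 − 0.660 = -0.050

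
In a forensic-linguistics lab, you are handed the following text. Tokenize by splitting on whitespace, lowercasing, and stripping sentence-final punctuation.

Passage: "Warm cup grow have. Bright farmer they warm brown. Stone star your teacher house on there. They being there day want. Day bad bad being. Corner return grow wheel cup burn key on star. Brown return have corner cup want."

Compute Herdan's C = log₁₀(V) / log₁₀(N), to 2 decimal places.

0.86

N = 40, V = 24.
log₁₀(V) = 1.380211, log₁₀(N) = 1.602060
C = 1.380211 / 1.602060 = 0.86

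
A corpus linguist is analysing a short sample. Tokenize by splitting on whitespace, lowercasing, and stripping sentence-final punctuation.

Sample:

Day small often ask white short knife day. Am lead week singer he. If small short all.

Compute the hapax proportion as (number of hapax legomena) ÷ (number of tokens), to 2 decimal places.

Frequencies: day:2, small:2, short:2, often:1, ask:1, white:1, knife:1, am:1, lead:1, week:1, singer:1, he:1, if:1, all:1
Hapax count = 11; token count = 17.
Ratio = 11 / 17 = 0.65

0.65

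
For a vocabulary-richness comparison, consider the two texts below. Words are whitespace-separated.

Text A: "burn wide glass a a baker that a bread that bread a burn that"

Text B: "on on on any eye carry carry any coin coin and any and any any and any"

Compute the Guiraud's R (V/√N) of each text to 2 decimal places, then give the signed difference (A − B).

A: V=7, N=14, R=1.87
B: V=6, N=17, R=1.46
Difference = 1.87 − 1.46 = 0.41

0.41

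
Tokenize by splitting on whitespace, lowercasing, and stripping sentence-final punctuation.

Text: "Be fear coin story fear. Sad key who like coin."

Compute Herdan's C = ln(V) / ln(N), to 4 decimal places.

N = 10, V = 8.
ln(V) = 2.079442, ln(N) = 2.302585
C = 2.079442 / 2.302585 = 0.9031

0.9031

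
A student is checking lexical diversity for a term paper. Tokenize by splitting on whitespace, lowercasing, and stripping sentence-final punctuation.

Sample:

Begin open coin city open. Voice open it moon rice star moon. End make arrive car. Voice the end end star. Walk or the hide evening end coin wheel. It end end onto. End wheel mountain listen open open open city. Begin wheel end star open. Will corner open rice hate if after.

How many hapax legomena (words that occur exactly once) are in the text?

15

Frequencies: open:8, end:8, star:3, wheel:3, begin:2, coin:2, city:2, voice:2, it:2, moon:2, rice:2, the:2, make:1, arrive:1, car:1, walk:1, or:1, hide:1, evening:1, onto:1, … (7 more, each freq 1)
Hapax (freq=1): after, arrive, car, corner, evening, hate, hide, if, listen, make, mountain, onto, or, walk, will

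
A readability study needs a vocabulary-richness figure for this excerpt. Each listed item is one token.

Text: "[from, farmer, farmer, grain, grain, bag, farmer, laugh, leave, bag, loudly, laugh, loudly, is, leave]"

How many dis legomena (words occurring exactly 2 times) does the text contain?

Frequencies: farmer:3, grain:2, bag:2, laugh:2, leave:2, loudly:2, from:1, is:1
Words with frequency 2: bag, grain, laugh, leave, loudly

5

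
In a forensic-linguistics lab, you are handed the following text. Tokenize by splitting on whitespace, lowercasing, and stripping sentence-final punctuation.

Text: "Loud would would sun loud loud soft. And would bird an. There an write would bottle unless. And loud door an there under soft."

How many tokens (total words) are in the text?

24

Tokens: loud, would, would, sun, loud, loud, soft, and, would, bird, an, there, an, write, would, bottle, unless, and, loud, door, an, there, under, soft
N = 24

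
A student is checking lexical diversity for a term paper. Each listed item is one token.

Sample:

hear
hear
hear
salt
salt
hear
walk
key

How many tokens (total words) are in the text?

8

Tokens: hear, hear, hear, salt, salt, hear, walk, key
N = 8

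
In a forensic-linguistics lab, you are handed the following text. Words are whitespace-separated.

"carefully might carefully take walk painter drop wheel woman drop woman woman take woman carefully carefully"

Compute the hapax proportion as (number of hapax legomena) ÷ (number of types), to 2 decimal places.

Frequencies: carefully:4, woman:4, take:2, drop:2, might:1, walk:1, painter:1, wheel:1
Hapax count = 4; type count = 8.
Ratio = 4 / 8 = 0.50

0.50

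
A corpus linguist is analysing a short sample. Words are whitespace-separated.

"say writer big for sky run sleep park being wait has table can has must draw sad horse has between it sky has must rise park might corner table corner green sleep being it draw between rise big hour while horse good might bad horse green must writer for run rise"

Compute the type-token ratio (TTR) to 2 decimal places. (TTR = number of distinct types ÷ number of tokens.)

0.53

N = 51 tokens, V = 27 types.
TTR = V / N = 27 / 51 = 0.53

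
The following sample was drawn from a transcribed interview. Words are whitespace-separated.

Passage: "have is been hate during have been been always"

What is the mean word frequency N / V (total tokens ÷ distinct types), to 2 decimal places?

N = 9 tokens, V = 6 types.
Mean frequency = N / V = 9 / 6 = 1.50

1.50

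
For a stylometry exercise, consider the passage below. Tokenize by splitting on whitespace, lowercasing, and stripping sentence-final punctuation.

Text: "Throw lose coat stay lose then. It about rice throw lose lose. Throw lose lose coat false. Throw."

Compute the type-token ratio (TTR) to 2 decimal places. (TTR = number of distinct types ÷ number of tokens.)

N = 18 tokens, V = 9 types.
TTR = V / N = 9 / 18 = 0.50

0.50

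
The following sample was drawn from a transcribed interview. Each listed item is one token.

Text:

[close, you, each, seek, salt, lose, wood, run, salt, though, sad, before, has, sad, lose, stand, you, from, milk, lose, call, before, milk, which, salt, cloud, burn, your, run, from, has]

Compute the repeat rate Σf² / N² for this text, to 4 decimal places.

0.0593

Frequencies: salt:3, lose:3, you:2, run:2, sad:2, before:2, has:2, from:2, milk:2, close:1, each:1, seek:1, wood:1, though:1, stand:1, call:1, which:1, cloud:1, burn:1, your:1
Σf² = 57; N² = 961
Repeat rate = 57 / 961 = 0.0593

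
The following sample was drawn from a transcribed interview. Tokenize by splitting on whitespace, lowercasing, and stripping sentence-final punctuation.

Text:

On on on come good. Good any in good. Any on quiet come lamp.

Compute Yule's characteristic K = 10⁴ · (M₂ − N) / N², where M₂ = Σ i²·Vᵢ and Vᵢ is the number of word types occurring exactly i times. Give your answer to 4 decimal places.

1122.4490

Frequencies: on:4, good:3, come:2, any:2, in:1, quiet:1, lamp:1
N = 14. Frequency spectrum: V_1=3, V_2=2, V_3=1, V_4=1
M₂ = 1²·3 + 2²·2 + 3²·1 + 4²·1 = 36
K = 10000 × (36 − 14) / 14² = 1122.4490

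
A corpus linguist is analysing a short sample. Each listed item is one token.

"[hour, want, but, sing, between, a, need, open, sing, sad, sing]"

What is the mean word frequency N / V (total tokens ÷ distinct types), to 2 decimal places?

1.22

N = 11 tokens, V = 9 types.
Mean frequency = N / V = 11 / 9 = 1.22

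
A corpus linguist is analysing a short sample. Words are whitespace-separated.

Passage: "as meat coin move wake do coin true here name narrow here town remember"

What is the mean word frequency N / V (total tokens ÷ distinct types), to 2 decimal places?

N = 14 tokens, V = 12 types.
Mean frequency = N / V = 14 / 12 = 1.17

1.17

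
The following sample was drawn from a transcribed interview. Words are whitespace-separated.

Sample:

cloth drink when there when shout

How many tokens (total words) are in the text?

6

Tokens: cloth, drink, when, there, when, shout
N = 6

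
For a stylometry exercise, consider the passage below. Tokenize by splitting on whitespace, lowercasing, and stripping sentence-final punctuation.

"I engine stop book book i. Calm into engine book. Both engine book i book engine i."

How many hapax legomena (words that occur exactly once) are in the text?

Frequencies: book:5, i:4, engine:4, stop:1, calm:1, into:1, both:1
Hapax (freq=1): both, calm, into, stop

4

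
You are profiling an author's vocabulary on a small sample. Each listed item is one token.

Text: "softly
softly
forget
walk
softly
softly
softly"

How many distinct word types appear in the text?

3

Distinct types: {forget, softly, walk}
V = 3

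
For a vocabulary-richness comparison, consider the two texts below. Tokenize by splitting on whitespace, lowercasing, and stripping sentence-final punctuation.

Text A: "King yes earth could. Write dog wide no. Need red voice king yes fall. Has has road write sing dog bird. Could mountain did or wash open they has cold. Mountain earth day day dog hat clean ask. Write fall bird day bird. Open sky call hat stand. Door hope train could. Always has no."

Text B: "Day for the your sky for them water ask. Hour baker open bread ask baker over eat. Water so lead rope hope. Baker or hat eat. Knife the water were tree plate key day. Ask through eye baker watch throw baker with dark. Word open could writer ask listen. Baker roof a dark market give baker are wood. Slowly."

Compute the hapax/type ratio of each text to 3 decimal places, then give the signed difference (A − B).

A: hapax=20, V=34, ratio=0.588
B: hapax=33, V=42, ratio=0.786
Difference = 0.588 − 0.786 = -0.198

-0.198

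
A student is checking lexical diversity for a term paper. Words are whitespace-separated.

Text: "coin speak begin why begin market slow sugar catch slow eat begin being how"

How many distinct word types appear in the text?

11

Distinct types: {begin, being, catch, coin, eat, how, market, slow, speak, sugar, why}
V = 11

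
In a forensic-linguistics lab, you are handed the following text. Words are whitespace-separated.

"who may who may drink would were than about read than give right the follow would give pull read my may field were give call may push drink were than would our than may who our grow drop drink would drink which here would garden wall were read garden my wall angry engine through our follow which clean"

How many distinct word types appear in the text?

Distinct types: {about, angry, call, clean, drink, drop, engine, field, follow, garden, give, grow, here, may, my, our, pull, push, read, right, than, the, through, wall, were, which, who, would}
V = 28

28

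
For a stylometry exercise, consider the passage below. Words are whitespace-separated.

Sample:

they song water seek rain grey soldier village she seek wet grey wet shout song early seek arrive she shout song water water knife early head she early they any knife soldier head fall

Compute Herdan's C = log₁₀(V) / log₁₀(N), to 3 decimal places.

0.803

N = 34, V = 17.
log₁₀(V) = 1.230449, log₁₀(N) = 1.531479
C = 1.230449 / 1.531479 = 0.803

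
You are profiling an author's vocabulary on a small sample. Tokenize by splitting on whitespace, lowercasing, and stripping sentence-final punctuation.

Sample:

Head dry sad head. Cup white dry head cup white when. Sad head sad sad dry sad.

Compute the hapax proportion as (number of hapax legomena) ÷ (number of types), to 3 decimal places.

0.167

Frequencies: sad:5, head:4, dry:3, cup:2, white:2, when:1
Hapax count = 1; type count = 6.
Ratio = 1 / 6 = 0.167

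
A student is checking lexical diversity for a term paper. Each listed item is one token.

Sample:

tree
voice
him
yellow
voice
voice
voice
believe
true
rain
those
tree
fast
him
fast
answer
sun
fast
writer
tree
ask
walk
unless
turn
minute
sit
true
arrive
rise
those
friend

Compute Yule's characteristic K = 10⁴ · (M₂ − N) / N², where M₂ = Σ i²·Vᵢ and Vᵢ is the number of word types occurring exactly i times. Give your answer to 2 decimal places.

Frequencies: voice:4, tree:3, fast:3, him:2, true:2, those:2, yellow:1, believe:1, rain:1, answer:1, sun:1, writer:1, ask:1, walk:1, unless:1, turn:1, minute:1, sit:1, arrive:1, rise:1, … (1 more, each freq 1)
N = 31. Frequency spectrum: V_1=15, V_2=3, V_3=2, V_4=1
M₂ = 1²·15 + 2²·3 + 3²·2 + 4²·1 = 61
K = 10000 × (61 − 31) / 31² = 312.17

312.17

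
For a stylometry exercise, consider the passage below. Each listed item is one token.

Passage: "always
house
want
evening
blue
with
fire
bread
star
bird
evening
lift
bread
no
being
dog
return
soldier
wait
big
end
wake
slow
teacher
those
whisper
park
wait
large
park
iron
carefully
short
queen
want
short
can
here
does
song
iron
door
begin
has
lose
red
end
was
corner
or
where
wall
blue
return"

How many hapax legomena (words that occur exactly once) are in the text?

Frequencies: want:2, evening:2, blue:2, bread:2, return:2, wait:2, end:2, park:2, iron:2, short:2, always:1, house:1, with:1, fire:1, star:1, bird:1, lift:1, no:1, being:1, dog:1, … (24 more, each freq 1)
Hapax (freq=1): always, begin, being, big, bird, can, carefully, corner, does, dog, door, fire, has, here, house, large, lift, lose, no, or, queen, red, slow, soldier, song, star, teacher, those, wake, wall, was, where, whisper, with

34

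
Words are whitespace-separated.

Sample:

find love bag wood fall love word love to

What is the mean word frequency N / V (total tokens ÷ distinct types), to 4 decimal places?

N = 9 tokens, V = 7 types.
Mean frequency = N / V = 9 / 7 = 1.2857

1.2857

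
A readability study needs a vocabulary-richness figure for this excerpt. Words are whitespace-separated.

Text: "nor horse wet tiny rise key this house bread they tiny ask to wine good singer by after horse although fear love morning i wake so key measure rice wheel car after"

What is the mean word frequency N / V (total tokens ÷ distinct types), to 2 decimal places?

N = 32 tokens, V = 28 types.
Mean frequency = N / V = 32 / 28 = 1.14

1.14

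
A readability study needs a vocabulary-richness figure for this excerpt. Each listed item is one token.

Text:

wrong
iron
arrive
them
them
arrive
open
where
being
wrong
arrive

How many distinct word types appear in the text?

7

Distinct types: {arrive, being, iron, open, them, where, wrong}
V = 7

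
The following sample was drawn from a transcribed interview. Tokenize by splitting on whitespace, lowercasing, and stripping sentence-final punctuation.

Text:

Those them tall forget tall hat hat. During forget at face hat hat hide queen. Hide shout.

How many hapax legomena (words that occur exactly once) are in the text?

7

Frequencies: hat:4, tall:2, forget:2, hide:2, those:1, them:1, during:1, at:1, face:1, queen:1, shout:1
Hapax (freq=1): at, during, face, queen, shout, them, those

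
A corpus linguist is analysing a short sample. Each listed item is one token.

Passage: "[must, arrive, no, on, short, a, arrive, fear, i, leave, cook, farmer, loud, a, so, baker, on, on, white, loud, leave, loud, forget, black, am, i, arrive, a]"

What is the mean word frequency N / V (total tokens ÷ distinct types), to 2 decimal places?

1.56

N = 28 tokens, V = 18 types.
Mean frequency = N / V = 28 / 18 = 1.56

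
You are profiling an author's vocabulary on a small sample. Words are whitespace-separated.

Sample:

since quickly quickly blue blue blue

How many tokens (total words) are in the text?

Tokens: since, quickly, quickly, blue, blue, blue
N = 6

6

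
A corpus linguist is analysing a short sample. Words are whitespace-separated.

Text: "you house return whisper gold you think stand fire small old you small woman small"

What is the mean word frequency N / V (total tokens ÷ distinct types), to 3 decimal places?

1.364

N = 15 tokens, V = 11 types.
Mean frequency = N / V = 15 / 11 = 1.364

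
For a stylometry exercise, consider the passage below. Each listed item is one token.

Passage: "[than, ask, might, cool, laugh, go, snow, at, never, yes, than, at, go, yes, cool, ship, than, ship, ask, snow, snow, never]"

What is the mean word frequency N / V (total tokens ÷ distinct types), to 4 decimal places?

N = 22 tokens, V = 11 types.
Mean frequency = N / V = 22 / 11 = 2.0000

2.0000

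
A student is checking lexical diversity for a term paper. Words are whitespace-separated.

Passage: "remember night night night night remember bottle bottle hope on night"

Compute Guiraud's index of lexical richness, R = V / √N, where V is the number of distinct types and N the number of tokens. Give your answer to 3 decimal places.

N = 11, V = 5.
√N = 3.316625
R = 5 / 3.316625 = 1.508

1.508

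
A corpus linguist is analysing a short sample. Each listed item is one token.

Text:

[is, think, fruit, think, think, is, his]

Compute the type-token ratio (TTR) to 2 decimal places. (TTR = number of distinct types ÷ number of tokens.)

0.57

N = 7 tokens, V = 4 types.
TTR = V / N = 4 / 7 = 0.57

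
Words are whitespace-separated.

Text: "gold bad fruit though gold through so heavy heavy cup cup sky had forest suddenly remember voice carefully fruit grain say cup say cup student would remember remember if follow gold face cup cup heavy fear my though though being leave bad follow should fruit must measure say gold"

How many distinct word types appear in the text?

Distinct types: {bad, being, carefully, cup, face, fear, follow, forest, fruit, gold, grain, had, heavy, if, leave, measure, must, my, remember, say, should, sky, so, student, suddenly, though, through, voice, would}
V = 29

29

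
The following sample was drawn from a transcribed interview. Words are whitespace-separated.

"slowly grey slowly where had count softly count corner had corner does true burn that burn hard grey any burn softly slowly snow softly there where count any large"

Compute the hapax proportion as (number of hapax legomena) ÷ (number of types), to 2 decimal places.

Frequencies: slowly:3, count:3, softly:3, burn:3, grey:2, where:2, had:2, corner:2, any:2, does:1, true:1, that:1, hard:1, snow:1, there:1, large:1
Hapax count = 7; type count = 16.
Ratio = 7 / 16 = 0.44

0.44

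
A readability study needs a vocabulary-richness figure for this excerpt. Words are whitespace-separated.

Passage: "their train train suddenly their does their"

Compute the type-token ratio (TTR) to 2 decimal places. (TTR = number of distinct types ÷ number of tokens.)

0.57

N = 7 tokens, V = 4 types.
TTR = V / N = 4 / 7 = 0.57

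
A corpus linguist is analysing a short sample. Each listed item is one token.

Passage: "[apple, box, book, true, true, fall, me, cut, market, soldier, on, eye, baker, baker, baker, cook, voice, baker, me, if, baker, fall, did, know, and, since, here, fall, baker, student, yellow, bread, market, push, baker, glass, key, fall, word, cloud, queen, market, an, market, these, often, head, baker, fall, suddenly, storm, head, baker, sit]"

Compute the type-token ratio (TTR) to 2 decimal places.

N = 54 tokens, V = 36 types.
TTR = V / N = 36 / 54 = 0.67

0.67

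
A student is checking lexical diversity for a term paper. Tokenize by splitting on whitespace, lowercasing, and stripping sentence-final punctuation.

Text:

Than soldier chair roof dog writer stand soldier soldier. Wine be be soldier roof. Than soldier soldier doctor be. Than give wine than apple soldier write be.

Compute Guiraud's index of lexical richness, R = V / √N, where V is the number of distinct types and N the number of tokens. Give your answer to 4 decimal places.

N = 27, V = 13.
√N = 5.196152
R = 13 / 5.196152 = 2.5019

2.5019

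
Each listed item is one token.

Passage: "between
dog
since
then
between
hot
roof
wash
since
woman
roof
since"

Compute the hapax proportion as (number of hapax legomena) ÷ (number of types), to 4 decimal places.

0.6250

Frequencies: since:3, between:2, roof:2, dog:1, then:1, hot:1, wash:1, woman:1
Hapax count = 5; type count = 8.
Ratio = 5 / 8 = 0.6250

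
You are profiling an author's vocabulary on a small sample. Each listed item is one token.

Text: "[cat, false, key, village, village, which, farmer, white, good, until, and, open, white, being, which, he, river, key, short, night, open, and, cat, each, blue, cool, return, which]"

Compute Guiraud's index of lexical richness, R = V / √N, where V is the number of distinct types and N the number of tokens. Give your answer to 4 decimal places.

3.7796

N = 28, V = 20.
√N = 5.291503
R = 20 / 5.291503 = 3.7796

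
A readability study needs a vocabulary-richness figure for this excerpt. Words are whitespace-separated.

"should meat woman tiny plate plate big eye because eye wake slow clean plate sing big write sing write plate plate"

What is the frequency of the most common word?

5

Frequencies: plate:5, big:2, eye:2, sing:2, write:2, should:1, meat:1, woman:1, tiny:1, because:1, wake:1, slow:1, clean:1
Most common: 'plate' with frequency 5.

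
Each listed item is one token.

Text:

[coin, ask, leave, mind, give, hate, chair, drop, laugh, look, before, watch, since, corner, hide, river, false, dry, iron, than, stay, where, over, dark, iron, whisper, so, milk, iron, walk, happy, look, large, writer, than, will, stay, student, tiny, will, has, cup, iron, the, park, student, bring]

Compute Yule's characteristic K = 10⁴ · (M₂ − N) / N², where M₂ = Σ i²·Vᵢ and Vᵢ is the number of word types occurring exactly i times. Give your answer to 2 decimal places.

99.59

Frequencies: iron:4, look:2, than:2, stay:2, will:2, student:2, coin:1, ask:1, leave:1, mind:1, give:1, hate:1, chair:1, drop:1, laugh:1, before:1, watch:1, since:1, corner:1, hide:1, … (19 more, each freq 1)
N = 47. Frequency spectrum: V_1=33, V_2=5, V_4=1
M₂ = 1²·33 + 2²·5 + 4²·1 = 69
K = 10000 × (69 − 47) / 47² = 99.59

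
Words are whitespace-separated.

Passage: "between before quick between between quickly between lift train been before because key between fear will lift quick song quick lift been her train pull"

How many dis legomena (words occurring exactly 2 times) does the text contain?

Frequencies: between:5, quick:3, lift:3, before:2, train:2, been:2, quickly:1, because:1, key:1, fear:1, will:1, song:1, her:1, pull:1
Words with frequency 2: been, before, train

3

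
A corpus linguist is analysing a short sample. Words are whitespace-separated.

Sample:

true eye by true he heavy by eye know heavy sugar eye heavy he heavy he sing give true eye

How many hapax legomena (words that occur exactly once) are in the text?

Frequencies: eye:4, heavy:4, true:3, he:3, by:2, know:1, sugar:1, sing:1, give:1
Hapax (freq=1): give, know, sing, sugar

4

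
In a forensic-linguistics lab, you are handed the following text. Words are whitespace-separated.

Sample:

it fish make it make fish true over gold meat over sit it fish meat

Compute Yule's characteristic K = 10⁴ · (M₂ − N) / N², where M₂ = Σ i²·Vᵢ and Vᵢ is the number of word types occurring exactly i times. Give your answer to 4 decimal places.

800.0000

Frequencies: it:3, fish:3, make:2, over:2, meat:2, true:1, gold:1, sit:1
N = 15. Frequency spectrum: V_1=3, V_2=3, V_3=2
M₂ = 1²·3 + 2²·3 + 3²·2 = 33
K = 10000 × (33 − 15) / 15² = 800.0000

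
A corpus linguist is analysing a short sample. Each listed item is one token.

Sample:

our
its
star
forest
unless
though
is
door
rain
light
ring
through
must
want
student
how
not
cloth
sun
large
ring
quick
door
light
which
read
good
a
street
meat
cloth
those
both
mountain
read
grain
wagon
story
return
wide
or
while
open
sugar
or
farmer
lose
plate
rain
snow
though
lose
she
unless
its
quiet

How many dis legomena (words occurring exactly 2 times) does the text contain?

11

Frequencies: its:2, unless:2, though:2, door:2, rain:2, light:2, ring:2, cloth:2, read:2, or:2, lose:2, our:1, star:1, forest:1, is:1, through:1, must:1, want:1, student:1, how:1, … (25 more, each freq 1)
Words with frequency 2: cloth, door, its, light, lose, or, rain, read, ring, though, unless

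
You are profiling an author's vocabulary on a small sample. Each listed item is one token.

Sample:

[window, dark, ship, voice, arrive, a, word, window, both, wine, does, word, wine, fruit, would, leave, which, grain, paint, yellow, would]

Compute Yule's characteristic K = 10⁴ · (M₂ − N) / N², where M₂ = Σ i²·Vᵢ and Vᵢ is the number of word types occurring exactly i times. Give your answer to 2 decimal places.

Frequencies: window:2, word:2, wine:2, would:2, dark:1, ship:1, voice:1, arrive:1, a:1, both:1, does:1, fruit:1, leave:1, which:1, grain:1, paint:1, yellow:1
N = 21. Frequency spectrum: V_1=13, V_2=4
M₂ = 1²·13 + 2²·4 = 29
K = 10000 × (29 − 21) / 21² = 181.41

181.41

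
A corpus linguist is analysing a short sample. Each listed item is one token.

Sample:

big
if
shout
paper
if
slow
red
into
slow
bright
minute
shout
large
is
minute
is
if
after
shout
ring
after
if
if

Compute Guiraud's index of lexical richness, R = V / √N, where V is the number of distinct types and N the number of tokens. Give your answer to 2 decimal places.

2.71

N = 23, V = 13.
√N = 4.795832
R = 13 / 4.795832 = 2.71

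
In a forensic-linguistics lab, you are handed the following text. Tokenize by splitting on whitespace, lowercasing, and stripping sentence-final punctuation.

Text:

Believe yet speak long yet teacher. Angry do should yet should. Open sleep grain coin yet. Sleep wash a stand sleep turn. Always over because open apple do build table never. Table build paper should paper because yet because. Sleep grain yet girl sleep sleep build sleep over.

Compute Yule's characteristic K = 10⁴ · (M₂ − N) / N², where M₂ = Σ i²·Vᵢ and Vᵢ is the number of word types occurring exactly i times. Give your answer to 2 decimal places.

Frequencies: sleep:7, yet:6, should:3, because:3, build:3, do:2, open:2, grain:2, over:2, table:2, paper:2, believe:1, speak:1, long:1, teacher:1, angry:1, coin:1, wash:1, a:1, stand:1, … (5 more, each freq 1)
N = 48. Frequency spectrum: V_1=14, V_2=6, V_3=3, V_6=1, V_7=1
M₂ = 1²·14 + 2²·6 + 3²·3 + 6²·1 + 7²·1 = 150
K = 10000 × (150 − 48) / 48² = 442.71

442.71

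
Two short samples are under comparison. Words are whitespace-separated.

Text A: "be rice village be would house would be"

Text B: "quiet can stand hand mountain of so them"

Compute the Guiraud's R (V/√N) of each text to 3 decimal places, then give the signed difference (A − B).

-1.060

A: V=5, N=8, R=1.768
B: V=8, N=8, R=2.828
Difference = 1.768 − 2.828 = -1.060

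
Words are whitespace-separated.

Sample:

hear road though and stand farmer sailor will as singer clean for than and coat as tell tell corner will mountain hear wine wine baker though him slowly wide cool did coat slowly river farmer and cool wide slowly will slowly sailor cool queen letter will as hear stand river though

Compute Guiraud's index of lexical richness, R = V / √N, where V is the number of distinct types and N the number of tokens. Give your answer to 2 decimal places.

3.78

N = 51, V = 27.
√N = 7.141428
R = 27 / 7.141428 = 3.78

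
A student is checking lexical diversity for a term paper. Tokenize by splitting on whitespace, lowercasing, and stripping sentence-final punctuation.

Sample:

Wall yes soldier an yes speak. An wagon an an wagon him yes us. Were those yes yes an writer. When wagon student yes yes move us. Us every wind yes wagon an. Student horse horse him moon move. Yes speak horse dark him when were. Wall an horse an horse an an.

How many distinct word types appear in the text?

Distinct types: {an, dark, every, him, horse, moon, move, soldier, speak, student, those, us, wagon, wall, were, when, wind, writer, yes}
V = 19

19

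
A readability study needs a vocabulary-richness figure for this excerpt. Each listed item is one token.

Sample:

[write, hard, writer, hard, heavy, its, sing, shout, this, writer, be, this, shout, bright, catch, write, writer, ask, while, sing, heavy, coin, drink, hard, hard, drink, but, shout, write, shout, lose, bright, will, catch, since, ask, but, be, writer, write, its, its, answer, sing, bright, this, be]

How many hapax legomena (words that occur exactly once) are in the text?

Frequencies: write:4, hard:4, writer:4, shout:4, its:3, sing:3, this:3, be:3, bright:3, heavy:2, catch:2, ask:2, drink:2, but:2, while:1, coin:1, lose:1, will:1, since:1, answer:1
Hapax (freq=1): answer, coin, lose, since, while, will

6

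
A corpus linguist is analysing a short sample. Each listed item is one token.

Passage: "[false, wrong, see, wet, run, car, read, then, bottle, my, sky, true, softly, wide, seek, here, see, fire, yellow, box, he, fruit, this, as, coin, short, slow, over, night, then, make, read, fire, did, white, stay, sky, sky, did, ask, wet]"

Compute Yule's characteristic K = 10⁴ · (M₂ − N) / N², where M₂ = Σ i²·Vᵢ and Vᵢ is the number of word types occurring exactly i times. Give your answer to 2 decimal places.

107.08

Frequencies: sky:3, see:2, wet:2, read:2, then:2, fire:2, did:2, false:1, wrong:1, run:1, car:1, bottle:1, my:1, true:1, softly:1, wide:1, seek:1, here:1, yellow:1, box:1, … (13 more, each freq 1)
N = 41. Frequency spectrum: V_1=26, V_2=6, V_3=1
M₂ = 1²·26 + 2²·6 + 3²·1 = 59
K = 10000 × (59 − 41) / 41² = 107.08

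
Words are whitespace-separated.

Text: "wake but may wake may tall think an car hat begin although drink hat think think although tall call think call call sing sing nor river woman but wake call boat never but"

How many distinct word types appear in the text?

Distinct types: {although, an, begin, boat, but, call, car, drink, hat, may, never, nor, river, sing, tall, think, wake, woman}
V = 18

18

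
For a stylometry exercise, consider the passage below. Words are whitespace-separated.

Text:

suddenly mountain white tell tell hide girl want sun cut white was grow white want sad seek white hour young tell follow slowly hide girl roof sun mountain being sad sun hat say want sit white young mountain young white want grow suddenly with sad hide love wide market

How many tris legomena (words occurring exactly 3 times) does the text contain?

Frequencies: white:6, want:4, mountain:3, tell:3, hide:3, sun:3, sad:3, young:3, suddenly:2, girl:2, grow:2, cut:1, was:1, seek:1, hour:1, follow:1, slowly:1, roof:1, being:1, hat:1, … (6 more, each freq 1)
Words with frequency 3: hide, mountain, sad, sun, tell, young

6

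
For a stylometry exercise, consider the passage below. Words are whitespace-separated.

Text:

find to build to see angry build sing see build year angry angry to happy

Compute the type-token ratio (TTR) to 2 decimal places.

0.53

N = 15 tokens, V = 8 types.
TTR = V / N = 8 / 15 = 0.53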